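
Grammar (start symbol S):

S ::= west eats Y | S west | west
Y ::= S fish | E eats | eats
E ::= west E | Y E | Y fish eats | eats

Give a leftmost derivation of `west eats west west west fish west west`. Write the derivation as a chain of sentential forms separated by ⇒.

S ⇒ S west ⇒ S west west ⇒ west eats Y west west ⇒ west eats S fish west west ⇒ west eats S west fish west west ⇒ west eats S west west fish west west ⇒ west eats west west west fish west west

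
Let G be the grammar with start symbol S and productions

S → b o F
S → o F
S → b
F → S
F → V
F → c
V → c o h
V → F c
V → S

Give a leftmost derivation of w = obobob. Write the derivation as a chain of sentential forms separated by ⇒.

S⇒oF⇒oS⇒oboF⇒oboV⇒oboS⇒oboboF⇒oboboS⇒obobob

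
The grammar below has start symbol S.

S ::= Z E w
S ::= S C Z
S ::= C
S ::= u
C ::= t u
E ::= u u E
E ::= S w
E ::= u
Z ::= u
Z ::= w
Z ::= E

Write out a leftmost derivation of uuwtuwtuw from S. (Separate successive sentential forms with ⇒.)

S ⇒ SCZ ⇒ SCZCZ ⇒ ZEwCZCZ ⇒ uEwCZCZ ⇒ uuwCZCZ ⇒ uuwtuZCZ ⇒ uuwtuwCZ ⇒ uuwtuwtuZ ⇒ uuwtuwtuw

S ⇒ SCZ   [S ::= S C Z]
SCZ ⇒ SCZCZ   [S ::= S C Z]
SCZCZ ⇒ ZEwCZCZ   [S ::= Z E w]
ZEwCZCZ ⇒ uEwCZCZ   [Z ::= u]
uEwCZCZ ⇒ uuwCZCZ   [E ::= u]
uuwCZCZ ⇒ uuwtuZCZ   [C ::= t u]
uuwtuZCZ ⇒ uuwtuwCZ   [Z ::= w]
uuwtuwCZ ⇒ uuwtuwtuZ   [C ::= t u]
uuwtuwtuZ ⇒ uuwtuwtuw   [Z ::= w]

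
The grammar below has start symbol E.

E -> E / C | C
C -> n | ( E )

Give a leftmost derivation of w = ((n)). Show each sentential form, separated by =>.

E => C   [E -> C]
C => (E)   [C -> ( E )]
(E) => (C)   [E -> C]
(C) => ((E))   [C -> ( E )]
((E)) => ((C))   [E -> C]
((C)) => ((n))   [C -> n]

E=>C=>(E)=>(C)=>((E))=>((C))=>((n))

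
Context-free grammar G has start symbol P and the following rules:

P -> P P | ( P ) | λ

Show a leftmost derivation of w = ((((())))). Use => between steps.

P => (P)   [P -> ( P )]
(P) => ((P))   [P -> ( P )]
((P)) => (((P)))   [P -> ( P )]
(((P))) => ((((P))))   [P -> ( P )]
((((P)))) => ((((PP))))   [P -> P P]
((((PP)))) => ((((PPP))))   [P -> P P]
((((PPP)))) => ((((PPPP))))   [P -> P P]
((((PPPP)))) => ((((PPPPP))))   [P -> P P]
((((PPPPP)))) => (((((P)PPPP))))   [P -> ( P )]
(((((P)PPPP)))) => ((((()PPPP))))   [P -> λ]
((((()PPPP)))) => ((((()PPP))))   [P -> λ]
((((()PPP)))) => ((((()PP))))   [P -> λ]
((((()PP)))) => ((((()P))))   [P -> λ]
((((()P)))) => ((((()))))   [P -> λ]

P => (P) => ((P)) => (((P))) => ((((P)))) => ((((PP)))) => ((((PPP)))) => ((((PPPP)))) => ((((PPPPP)))) => (((((P)PPPP)))) => ((((()PPPP)))) => ((((()PPP)))) => ((((()PP)))) => ((((()P)))) => ((((()))))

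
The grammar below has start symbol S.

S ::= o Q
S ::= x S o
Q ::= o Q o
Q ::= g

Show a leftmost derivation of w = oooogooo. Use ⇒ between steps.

S ⇒ oQ   [S ::= o Q]
oQ ⇒ ooQo   [Q ::= o Q o]
ooQo ⇒ oooQoo   [Q ::= o Q o]
oooQoo ⇒ ooooQooo   [Q ::= o Q o]
ooooQooo ⇒ oooogooo   [Q ::= g]

S⇒oQ⇒ooQo⇒oooQoo⇒ooooQooo⇒oooogooo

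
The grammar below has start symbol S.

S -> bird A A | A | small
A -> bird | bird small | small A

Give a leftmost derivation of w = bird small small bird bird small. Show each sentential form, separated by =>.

S => bird A A => bird small A A => bird small small A A => bird small small bird A => bird small small bird bird small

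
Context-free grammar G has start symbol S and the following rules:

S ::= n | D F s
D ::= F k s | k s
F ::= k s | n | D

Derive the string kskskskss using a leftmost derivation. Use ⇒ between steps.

S ⇒ DFs ⇒ FksFs ⇒ DksFs ⇒ FksksFs ⇒ DksksFs ⇒ ksksksFs ⇒ kskskskss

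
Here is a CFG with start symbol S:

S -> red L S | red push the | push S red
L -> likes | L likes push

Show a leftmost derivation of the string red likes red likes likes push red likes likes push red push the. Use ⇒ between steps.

S ⇒ red L S   [S -> red L S]
red L S ⇒ red likes S   [L -> likes]
red likes S ⇒ red likes red L S   [S -> red L S]
red likes red L S ⇒ red likes red L likes push S   [L -> L likes push]
red likes red L likes push S ⇒ red likes red likes likes push S   [L -> likes]
red likes red likes likes push S ⇒ red likes red likes likes push red L S   [S -> red L S]
red likes red likes likes push red L S ⇒ red likes red likes likes push red L likes push S   [L -> L likes push]
red likes red likes likes push red L likes push S ⇒ red likes red likes likes push red likes likes push S   [L -> likes]
red likes red likes likes push red likes likes push S ⇒ red likes red likes likes push red likes likes push red push the   [S -> red push the]

S ⇒ red L S ⇒ red likes S ⇒ red likes red L S ⇒ red likes red L likes push S ⇒ red likes red likes likes push S ⇒ red likes red likes likes push red L S ⇒ red likes red likes likes push red L likes push S ⇒ red likes red likes likes push red likes likes push S ⇒ red likes red likes likes push red likes likes push red push the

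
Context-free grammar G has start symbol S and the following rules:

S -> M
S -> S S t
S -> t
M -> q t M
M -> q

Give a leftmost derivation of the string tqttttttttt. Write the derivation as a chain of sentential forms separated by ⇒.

S ⇒ SSt ⇒ tSt ⇒ tSStt ⇒ tSStStt ⇒ tSStStStt ⇒ tSStStStStt ⇒ tMStStStStt ⇒ tqStStStStt ⇒ tqttStStStt ⇒ tqttttStStt ⇒ tqttttttStt ⇒ tqttttttttt

S ⇒ SSt   [S -> S S t]
SSt ⇒ tSt   [S -> t]
tSt ⇒ tSStt   [S -> S S t]
tSStt ⇒ tSStStt   [S -> S S t]
tSStStt ⇒ tSStStStt   [S -> S S t]
tSStStStt ⇒ tSStStStStt   [S -> S S t]
tSStStStStt ⇒ tMStStStStt   [S -> M]
tMStStStStt ⇒ tqStStStStt   [M -> q]
tqStStStStt ⇒ tqttStStStt   [S -> t]
tqttStStStt ⇒ tqttttStStt   [S -> t]
tqttttStStt ⇒ tqttttttStt   [S -> t]
tqttttttStt ⇒ tqttttttttt   [S -> t]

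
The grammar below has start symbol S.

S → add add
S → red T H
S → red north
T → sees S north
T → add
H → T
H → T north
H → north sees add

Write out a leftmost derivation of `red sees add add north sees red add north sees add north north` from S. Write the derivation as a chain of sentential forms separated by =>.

S => red T H   [S → red T H]
red T H => red sees S north H   [T → sees S north]
red sees S north H => red sees add add north H   [S → add add]
red sees add add north H => red sees add add north T north   [H → T north]
red sees add add north T north => red sees add add north sees S north north   [T → sees S north]
red sees add add north sees S north north => red sees add add north sees red T H north north   [S → red T H]
red sees add add north sees red T H north north => red sees add add north sees red add H north north   [T → add]
red sees add add north sees red add H north north => red sees add add north sees red add north sees add north north   [H → north sees add]

S => red T H => red sees S north H => red sees add add north H => red sees add add north T north => red sees add add north sees S north north => red sees add add north sees red T H north north => red sees add add north sees red add H north north => red sees add add north sees red add north sees add north north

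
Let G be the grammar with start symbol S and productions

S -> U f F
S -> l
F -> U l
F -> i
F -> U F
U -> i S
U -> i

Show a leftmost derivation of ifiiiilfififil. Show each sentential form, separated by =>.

S => UfF => ifF => ifUl => ifiSl => ifiUfFl => ifiiSfFl => ifiiUfFfFl => ifiiiSfFfFl => ifiiiUfFfFfFl => ifiiiiSfFfFfFl => ifiiiilfFfFfFl => ifiiiilfifFfFl => ifiiiilfififFl => ifiiiilfififil

S => UfF   [S -> U f F]
UfF => ifF   [U -> i]
ifF => ifUl   [F -> U l]
ifUl => ifiSl   [U -> i S]
ifiSl => ifiUfFl   [S -> U f F]
ifiUfFl => ifiiSfFl   [U -> i S]
ifiiSfFl => ifiiUfFfFl   [S -> U f F]
ifiiUfFfFl => ifiiiSfFfFl   [U -> i S]
ifiiiSfFfFl => ifiiiUfFfFfFl   [S -> U f F]
ifiiiUfFfFfFl => ifiiiiSfFfFfFl   [U -> i S]
ifiiiiSfFfFfFl => ifiiiilfFfFfFl   [S -> l]
ifiiiilfFfFfFl => ifiiiilfifFfFl   [F -> i]
ifiiiilfifFfFl => ifiiiilfififFl   [F -> i]
ifiiiilfififFl => ifiiiilfififil   [F -> i]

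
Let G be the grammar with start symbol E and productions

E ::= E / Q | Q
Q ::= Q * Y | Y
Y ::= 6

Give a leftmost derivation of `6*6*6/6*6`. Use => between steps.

E => E/Q   [E ::= E / Q]
E/Q => Q/Q   [E ::= Q]
Q/Q => Q*Y/Q   [Q ::= Q * Y]
Q*Y/Q => Q*Y*Y/Q   [Q ::= Q * Y]
Q*Y*Y/Q => Y*Y*Y/Q   [Q ::= Y]
Y*Y*Y/Q => 6*Y*Y/Q   [Y ::= 6]
6*Y*Y/Q => 6*6*Y/Q   [Y ::= 6]
6*6*Y/Q => 6*6*6/Q   [Y ::= 6]
6*6*6/Q => 6*6*6/Q*Y   [Q ::= Q * Y]
6*6*6/Q*Y => 6*6*6/Y*Y   [Q ::= Y]
6*6*6/Y*Y => 6*6*6/6*Y   [Y ::= 6]
6*6*6/6*Y => 6*6*6/6*6   [Y ::= 6]

E => E/Q => Q/Q => Q*Y/Q => Q*Y*Y/Q => Y*Y*Y/Q => 6*Y*Y/Q => 6*6*Y/Q => 6*6*6/Q => 6*6*6/Q*Y => 6*6*6/Y*Y => 6*6*6/6*Y => 6*6*6/6*6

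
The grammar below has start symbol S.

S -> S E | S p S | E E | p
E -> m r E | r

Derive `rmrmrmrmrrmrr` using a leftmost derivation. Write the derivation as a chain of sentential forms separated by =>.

S => SE => EEE => rEE => rmrEE => rmrmrEE => rmrmrmrEE => rmrmrmrmrEE => rmrmrmrmrrE => rmrmrmrmrrmrE => rmrmrmrmrrmrr

S => SE   [S -> S E]
SE => EEE   [S -> E E]
EEE => rEE   [E -> r]
rEE => rmrEE   [E -> m r E]
rmrEE => rmrmrEE   [E -> m r E]
rmrmrEE => rmrmrmrEE   [E -> m r E]
rmrmrmrEE => rmrmrmrmrEE   [E -> m r E]
rmrmrmrmrEE => rmrmrmrmrrE   [E -> r]
rmrmrmrmrrE => rmrmrmrmrrmrE   [E -> m r E]
rmrmrmrmrrmrE => rmrmrmrmrrmrr   [E -> r]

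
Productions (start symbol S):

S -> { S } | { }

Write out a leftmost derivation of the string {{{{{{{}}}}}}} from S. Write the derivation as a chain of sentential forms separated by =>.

S=>{S}=>{{S}}=>{{{S}}}=>{{{{S}}}}=>{{{{{S}}}}}=>{{{{{{S}}}}}}=>{{{{{{{}}}}}}}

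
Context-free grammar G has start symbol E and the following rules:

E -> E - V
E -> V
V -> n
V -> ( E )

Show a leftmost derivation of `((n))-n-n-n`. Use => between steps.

E=>E-V=>E-V-V=>E-V-V-V=>V-V-V-V=>(E)-V-V-V=>(V)-V-V-V=>((E))-V-V-V=>((V))-V-V-V=>((n))-V-V-V=>((n))-n-V-V=>((n))-n-n-V=>((n))-n-n-n

E => E-V   [E -> E - V]
E-V => E-V-V   [E -> E - V]
E-V-V => E-V-V-V   [E -> E - V]
E-V-V-V => V-V-V-V   [E -> V]
V-V-V-V => (E)-V-V-V   [V -> ( E )]
(E)-V-V-V => (V)-V-V-V   [E -> V]
(V)-V-V-V => ((E))-V-V-V   [V -> ( E )]
((E))-V-V-V => ((V))-V-V-V   [E -> V]
((V))-V-V-V => ((n))-V-V-V   [V -> n]
((n))-V-V-V => ((n))-n-V-V   [V -> n]
((n))-n-V-V => ((n))-n-n-V   [V -> n]
((n))-n-n-V => ((n))-n-n-n   [V -> n]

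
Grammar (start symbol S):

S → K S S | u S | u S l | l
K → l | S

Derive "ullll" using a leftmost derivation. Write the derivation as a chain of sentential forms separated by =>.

S=>KSS=>SSS=>uSlSS=>ullSS=>ulllS=>ullll

S => KSS   [S → K S S]
KSS => SSS   [K → S]
SSS => uSlSS   [S → u S l]
uSlSS => ullSS   [S → l]
ullSS => ulllS   [S → l]
ulllS => ullll   [S → l]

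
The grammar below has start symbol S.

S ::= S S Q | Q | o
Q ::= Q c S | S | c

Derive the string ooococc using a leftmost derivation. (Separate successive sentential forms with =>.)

S => SSQ   [S ::= S S Q]
SSQ => oSQ   [S ::= o]
oSQ => oSSQQ   [S ::= S S Q]
oSSQQ => oSSQSQQ   [S ::= S S Q]
oSSQSQQ => ooSQSQQ   [S ::= o]
ooSQSQQ => oooQSQQ   [S ::= o]
oooQSQQ => ooocSQQ   [Q ::= c]
ooocSQQ => ooocoQQ   [S ::= o]
ooocoQQ => ooococQ   [Q ::= c]
ooococQ => ooococc   [Q ::= c]

S => SSQ => oSQ => oSSQQ => oSSQSQQ => ooSQSQQ => oooQSQQ => ooocSQQ => ooocoQQ => ooococQ => ooococc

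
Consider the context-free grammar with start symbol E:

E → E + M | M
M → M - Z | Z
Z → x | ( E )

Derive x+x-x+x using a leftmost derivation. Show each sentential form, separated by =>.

E => E+M => E+M+M => M+M+M => Z+M+M => x+M+M => x+M-Z+M => x+Z-Z+M => x+x-Z+M => x+x-x+M => x+x-x+Z => x+x-x+x

E => E+M   [E → E + M]
E+M => E+M+M   [E → E + M]
E+M+M => M+M+M   [E → M]
M+M+M => Z+M+M   [M → Z]
Z+M+M => x+M+M   [Z → x]
x+M+M => x+M-Z+M   [M → M - Z]
x+M-Z+M => x+Z-Z+M   [M → Z]
x+Z-Z+M => x+x-Z+M   [Z → x]
x+x-Z+M => x+x-x+M   [Z → x]
x+x-x+M => x+x-x+Z   [M → Z]
x+x-x+Z => x+x-x+x   [Z → x]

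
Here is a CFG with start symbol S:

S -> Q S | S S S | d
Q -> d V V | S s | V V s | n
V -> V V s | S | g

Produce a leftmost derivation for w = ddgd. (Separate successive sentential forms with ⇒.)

S ⇒ QS ⇒ dVVS ⇒ dSVS ⇒ ddVS ⇒ ddgS ⇒ ddgd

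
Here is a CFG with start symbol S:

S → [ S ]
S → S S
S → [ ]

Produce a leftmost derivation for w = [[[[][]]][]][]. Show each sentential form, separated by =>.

S=>SS=>[S]S=>[SS]S=>[[S]S]S=>[[[S]]S]S=>[[[SS]]S]S=>[[[[]S]]S]S=>[[[[][]]]S]S=>[[[[][]]][]]S=>[[[[][]]][]][]

S => SS   [S → S S]
SS => [S]S   [S → [ S ]]
[S]S => [SS]S   [S → S S]
[SS]S => [[S]S]S   [S → [ S ]]
[[S]S]S => [[[S]]S]S   [S → [ S ]]
[[[S]]S]S => [[[SS]]S]S   [S → S S]
[[[SS]]S]S => [[[[]S]]S]S   [S → [ ]]
[[[[]S]]S]S => [[[[][]]]S]S   [S → [ ]]
[[[[][]]]S]S => [[[[][]]][]]S   [S → [ ]]
[[[[][]]][]]S => [[[[][]]][]][]   [S → [ ]]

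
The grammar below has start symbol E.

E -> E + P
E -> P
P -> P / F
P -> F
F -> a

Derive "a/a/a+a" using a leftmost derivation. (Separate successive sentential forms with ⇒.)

E ⇒ E+P ⇒ P+P ⇒ P/F+P ⇒ P/F/F+P ⇒ F/F/F+P ⇒ a/F/F+P ⇒ a/a/F+P ⇒ a/a/a+P ⇒ a/a/a+F ⇒ a/a/a+a

E ⇒ E+P   [E -> E + P]
E+P ⇒ P+P   [E -> P]
P+P ⇒ P/F+P   [P -> P / F]
P/F+P ⇒ P/F/F+P   [P -> P / F]
P/F/F+P ⇒ F/F/F+P   [P -> F]
F/F/F+P ⇒ a/F/F+P   [F -> a]
a/F/F+P ⇒ a/a/F+P   [F -> a]
a/a/F+P ⇒ a/a/a+P   [F -> a]
a/a/a+P ⇒ a/a/a+F   [P -> F]
a/a/a+F ⇒ a/a/a+a   [F -> a]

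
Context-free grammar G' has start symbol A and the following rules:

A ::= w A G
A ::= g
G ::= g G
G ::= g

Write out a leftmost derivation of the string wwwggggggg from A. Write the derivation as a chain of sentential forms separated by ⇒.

A ⇒ wAG   [A ::= w A G]
wAG ⇒ wwAGG   [A ::= w A G]
wwAGG ⇒ wwwAGGG   [A ::= w A G]
wwwAGGG ⇒ wwwgGGG   [A ::= g]
wwwgGGG ⇒ wwwggGGG   [G ::= g G]
wwwggGGG ⇒ wwwgggGGG   [G ::= g G]
wwwgggGGG ⇒ wwwggggGGG   [G ::= g G]
wwwggggGGG ⇒ wwwgggggGG   [G ::= g]
wwwgggggGG ⇒ wwwggggggG   [G ::= g]
wwwggggggG ⇒ wwwggggggg   [G ::= g]

A⇒wAG⇒wwAGG⇒wwwAGGG⇒wwwgGGG⇒wwwggGGG⇒wwwgggGGG⇒wwwggggGGG⇒wwwgggggGG⇒wwwggggggG⇒wwwggggggg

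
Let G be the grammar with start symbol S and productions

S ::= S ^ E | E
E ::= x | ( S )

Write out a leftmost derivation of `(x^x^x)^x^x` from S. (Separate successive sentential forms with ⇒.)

S ⇒ S^E   [S ::= S ^ E]
S^E ⇒ S^E^E   [S ::= S ^ E]
S^E^E ⇒ E^E^E   [S ::= E]
E^E^E ⇒ (S)^E^E   [E ::= ( S )]
(S)^E^E ⇒ (S^E)^E^E   [S ::= S ^ E]
(S^E)^E^E ⇒ (S^E^E)^E^E   [S ::= S ^ E]
(S^E^E)^E^E ⇒ (E^E^E)^E^E   [S ::= E]
(E^E^E)^E^E ⇒ (x^E^E)^E^E   [E ::= x]
(x^E^E)^E^E ⇒ (x^x^E)^E^E   [E ::= x]
(x^x^E)^E^E ⇒ (x^x^x)^E^E   [E ::= x]
(x^x^x)^E^E ⇒ (x^x^x)^x^E   [E ::= x]
(x^x^x)^x^E ⇒ (x^x^x)^x^x   [E ::= x]

S ⇒ S^E ⇒ S^E^E ⇒ E^E^E ⇒ (S)^E^E ⇒ (S^E)^E^E ⇒ (S^E^E)^E^E ⇒ (E^E^E)^E^E ⇒ (x^E^E)^E^E ⇒ (x^x^E)^E^E ⇒ (x^x^x)^E^E ⇒ (x^x^x)^x^E ⇒ (x^x^x)^x^x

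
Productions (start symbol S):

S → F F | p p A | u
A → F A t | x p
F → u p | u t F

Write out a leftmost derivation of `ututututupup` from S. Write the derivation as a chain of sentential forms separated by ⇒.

S⇒FF⇒utFF⇒ututFF⇒utututFF⇒ututututFF⇒ututututupF⇒ututututupup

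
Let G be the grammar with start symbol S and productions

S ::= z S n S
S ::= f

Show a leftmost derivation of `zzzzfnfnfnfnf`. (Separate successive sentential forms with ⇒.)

S ⇒ zSnS   [S ::= z S n S]
zSnS ⇒ zzSnSnS   [S ::= z S n S]
zzSnSnS ⇒ zzzSnSnSnS   [S ::= z S n S]
zzzSnSnSnS ⇒ zzzzSnSnSnSnS   [S ::= z S n S]
zzzzSnSnSnSnS ⇒ zzzzfnSnSnSnS   [S ::= f]
zzzzfnSnSnSnS ⇒ zzzzfnfnSnSnS   [S ::= f]
zzzzfnfnSnSnS ⇒ zzzzfnfnfnSnS   [S ::= f]
zzzzfnfnfnSnS ⇒ zzzzfnfnfnfnS   [S ::= f]
zzzzfnfnfnfnS ⇒ zzzzfnfnfnfnf   [S ::= f]

S ⇒ zSnS ⇒ zzSnSnS ⇒ zzzSnSnSnS ⇒ zzzzSnSnSnSnS ⇒ zzzzfnSnSnSnS ⇒ zzzzfnfnSnSnS ⇒ zzzzfnfnfnSnS ⇒ zzzzfnfnfnfnS ⇒ zzzzfnfnfnfnf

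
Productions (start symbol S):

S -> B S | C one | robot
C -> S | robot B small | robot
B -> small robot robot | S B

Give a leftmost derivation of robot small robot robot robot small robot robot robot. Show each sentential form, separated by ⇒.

S ⇒ B S   [S -> B S]
B S ⇒ S B S   [B -> S B]
S B S ⇒ B S B S   [S -> B S]
B S B S ⇒ S B S B S   [B -> S B]
S B S B S ⇒ robot B S B S   [S -> robot]
robot B S B S ⇒ robot small robot robot S B S   [B -> small robot robot]
robot small robot robot S B S ⇒ robot small robot robot robot B S   [S -> robot]
robot small robot robot robot B S ⇒ robot small robot robot robot small robot robot S   [B -> small robot robot]
robot small robot robot robot small robot robot S ⇒ robot small robot robot robot small robot robot robot   [S -> robot]

S ⇒ B S ⇒ S B S ⇒ B S B S ⇒ S B S B S ⇒ robot B S B S ⇒ robot small robot robot S B S ⇒ robot small robot robot robot B S ⇒ robot small robot robot robot small robot robot S ⇒ robot small robot robot robot small robot robot robot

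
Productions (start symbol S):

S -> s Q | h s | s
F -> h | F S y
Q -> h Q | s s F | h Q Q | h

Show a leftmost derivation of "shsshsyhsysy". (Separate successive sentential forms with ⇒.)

S ⇒ sQ   [S -> s Q]
sQ ⇒ shQ   [Q -> h Q]
shQ ⇒ shssF   [Q -> s s F]
shssF ⇒ shssFSy   [F -> F S y]
shssFSy ⇒ shssFSySy   [F -> F S y]
shssFSySy ⇒ shssFSySySy   [F -> F S y]
shssFSySySy ⇒ shsshSySySy   [F -> h]
shsshSySySy ⇒ shsshsySySy   [S -> s]
shsshsySySy ⇒ shsshsyhsySy   [S -> h s]
shsshsyhsySy ⇒ shsshsyhsysy   [S -> s]

S ⇒ sQ ⇒ shQ ⇒ shssF ⇒ shssFSy ⇒ shssFSySy ⇒ shssFSySySy ⇒ shsshSySySy ⇒ shsshsySySy ⇒ shsshsyhsySy ⇒ shsshsyhsysy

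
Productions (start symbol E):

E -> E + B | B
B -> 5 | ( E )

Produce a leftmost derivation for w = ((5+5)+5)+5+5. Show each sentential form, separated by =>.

E=>E+B=>E+B+B=>B+B+B=>(E)+B+B=>(E+B)+B+B=>(B+B)+B+B=>((E)+B)+B+B=>((E+B)+B)+B+B=>((B+B)+B)+B+B=>((5+B)+B)+B+B=>((5+5)+B)+B+B=>((5+5)+5)+B+B=>((5+5)+5)+5+B=>((5+5)+5)+5+5

E => E+B   [E -> E + B]
E+B => E+B+B   [E -> E + B]
E+B+B => B+B+B   [E -> B]
B+B+B => (E)+B+B   [B -> ( E )]
(E)+B+B => (E+B)+B+B   [E -> E + B]
(E+B)+B+B => (B+B)+B+B   [E -> B]
(B+B)+B+B => ((E)+B)+B+B   [B -> ( E )]
((E)+B)+B+B => ((E+B)+B)+B+B   [E -> E + B]
((E+B)+B)+B+B => ((B+B)+B)+B+B   [E -> B]
((B+B)+B)+B+B => ((5+B)+B)+B+B   [B -> 5]
((5+B)+B)+B+B => ((5+5)+B)+B+B   [B -> 5]
((5+5)+B)+B+B => ((5+5)+5)+B+B   [B -> 5]
((5+5)+5)+B+B => ((5+5)+5)+5+B   [B -> 5]
((5+5)+5)+5+B => ((5+5)+5)+5+5   [B -> 5]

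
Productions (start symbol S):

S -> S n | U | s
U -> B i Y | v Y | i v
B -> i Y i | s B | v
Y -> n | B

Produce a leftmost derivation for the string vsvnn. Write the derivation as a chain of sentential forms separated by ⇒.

S ⇒ Sn ⇒ Snn ⇒ Unn ⇒ vYnn ⇒ vBnn ⇒ vsBnn ⇒ vsvnn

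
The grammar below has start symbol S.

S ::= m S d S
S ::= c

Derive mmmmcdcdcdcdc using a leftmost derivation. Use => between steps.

S => mSdS => mmSdSdS => mmmSdSdSdS => mmmmSdSdSdSdS => mmmmcdSdSdSdS => mmmmcdcdSdSdS => mmmmcdcdcdSdS => mmmmcdcdcdcdS => mmmmcdcdcdcdc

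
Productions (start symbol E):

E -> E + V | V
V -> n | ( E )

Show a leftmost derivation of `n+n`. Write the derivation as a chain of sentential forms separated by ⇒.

E⇒E+V⇒V+V⇒n+V⇒n+n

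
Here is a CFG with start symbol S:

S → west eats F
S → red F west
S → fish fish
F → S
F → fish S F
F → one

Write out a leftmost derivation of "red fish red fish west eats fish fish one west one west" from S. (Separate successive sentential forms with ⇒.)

S ⇒ red F west ⇒ red fish S F west ⇒ red fish red F west F west ⇒ red fish red fish S F west F west ⇒ red fish red fish west eats F F west F west ⇒ red fish red fish west eats S F west F west ⇒ red fish red fish west eats fish fish F west F west ⇒ red fish red fish west eats fish fish one west F west ⇒ red fish red fish west eats fish fish one west one west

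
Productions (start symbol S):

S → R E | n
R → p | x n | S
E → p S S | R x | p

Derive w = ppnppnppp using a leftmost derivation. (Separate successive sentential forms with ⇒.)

S⇒RE⇒SE⇒REE⇒pEE⇒ppSSE⇒ppnSE⇒ppnREE⇒ppnpEE⇒ppnppSSE⇒ppnppnSE⇒ppnppnREE⇒ppnppnpEE⇒ppnppnppE⇒ppnppnppp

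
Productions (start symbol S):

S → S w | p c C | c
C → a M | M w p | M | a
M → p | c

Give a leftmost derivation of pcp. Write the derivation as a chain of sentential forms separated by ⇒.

S ⇒ pcC ⇒ pcM ⇒ pcp

S ⇒ pcC   [S → p c C]
pcC ⇒ pcM   [C → M]
pcM ⇒ pcp   [M → p]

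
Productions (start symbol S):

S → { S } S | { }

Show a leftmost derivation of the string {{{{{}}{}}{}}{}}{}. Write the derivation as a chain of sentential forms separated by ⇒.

S ⇒ {S}S ⇒ {{S}S}S ⇒ {{{S}S}S}S ⇒ {{{{S}S}S}S}S ⇒ {{{{{}}S}S}S}S ⇒ {{{{{}}{}}S}S}S ⇒ {{{{{}}{}}{}}S}S ⇒ {{{{{}}{}}{}}{}}S ⇒ {{{{{}}{}}{}}{}}{}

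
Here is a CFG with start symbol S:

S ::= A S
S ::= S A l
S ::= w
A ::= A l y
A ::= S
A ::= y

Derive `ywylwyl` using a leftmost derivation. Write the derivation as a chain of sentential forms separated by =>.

S => AS   [S ::= A S]
AS => yS   [A ::= y]
yS => ySAl   [S ::= S A l]
ySAl => yASAl   [S ::= A S]
yASAl => ySSAl   [A ::= S]
ySSAl => ySAlSAl   [S ::= S A l]
ySAlSAl => ywAlSAl   [S ::= w]
ywAlSAl => ywylSAl   [A ::= y]
ywylSAl => ywylwAl   [S ::= w]
ywylwAl => ywylwyl   [A ::= y]

S => AS => yS => ySAl => yASAl => ySSAl => ySAlSAl => ywAlSAl => ywylSAl => ywylwAl => ywylwyl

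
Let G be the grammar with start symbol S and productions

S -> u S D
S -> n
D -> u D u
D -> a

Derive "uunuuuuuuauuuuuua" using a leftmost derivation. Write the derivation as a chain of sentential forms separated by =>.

S => uSD => uuSDD => uunDD => uunuDuD => uunuuDuuD => uunuuuDuuuD => uunuuuuDuuuuD => uunuuuuuDuuuuuD => uunuuuuuuDuuuuuuD => uunuuuuuuauuuuuuD => uunuuuuuuauuuuuua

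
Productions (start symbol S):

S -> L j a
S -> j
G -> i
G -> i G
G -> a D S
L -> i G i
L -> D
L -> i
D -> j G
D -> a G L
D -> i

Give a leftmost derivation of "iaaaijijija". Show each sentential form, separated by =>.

S => Lja => iGija => iaDSija => iaaGLSija => iaaaDSLSija => iaaaiSLSija => iaaaijLSija => iaaaijiSija => iaaaijijija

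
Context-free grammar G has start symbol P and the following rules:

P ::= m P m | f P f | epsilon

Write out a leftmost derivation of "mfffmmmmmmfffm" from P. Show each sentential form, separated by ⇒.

P⇒mPm⇒mfPfm⇒mffPffm⇒mfffPfffm⇒mfffmPmfffm⇒mfffmmPmmfffm⇒mfffmmmPmmmfffm⇒mfffmmmmmmfffm

P ⇒ mPm   [P ::= m P m]
mPm ⇒ mfPfm   [P ::= f P f]
mfPfm ⇒ mffPffm   [P ::= f P f]
mffPffm ⇒ mfffPfffm   [P ::= f P f]
mfffPfffm ⇒ mfffmPmfffm   [P ::= m P m]
mfffmPmfffm ⇒ mfffmmPmmfffm   [P ::= m P m]
mfffmmPmmfffm ⇒ mfffmmmPmmmfffm   [P ::= m P m]
mfffmmmPmmmfffm ⇒ mfffmmmmmmfffm   [P ::= epsilon]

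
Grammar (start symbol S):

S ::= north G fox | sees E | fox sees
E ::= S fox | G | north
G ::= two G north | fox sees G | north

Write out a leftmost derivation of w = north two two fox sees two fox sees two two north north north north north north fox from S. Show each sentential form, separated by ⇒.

S ⇒ north G fox   [S ::= north G fox]
north G fox ⇒ north two G north fox   [G ::= two G north]
north two G north fox ⇒ north two two G north north fox   [G ::= two G north]
north two two G north north fox ⇒ north two two fox sees G north north fox   [G ::= fox sees G]
north two two fox sees G north north fox ⇒ north two two fox sees two G north north north fox   [G ::= two G north]
north two two fox sees two G north north north fox ⇒ north two two fox sees two fox sees G north north north fox   [G ::= fox sees G]
north two two fox sees two fox sees G north north north fox ⇒ north two two fox sees two fox sees two G north north north north fox   [G ::= two G north]
north two two fox sees two fox sees two G north north north north fox ⇒ north two two fox sees two fox sees two two G north north north north north fox   [G ::= two G north]
north two two fox sees two fox sees two two G north north north north north fox ⇒ north two two fox sees two fox sees two two north north north north north north fox   [G ::= north]

S ⇒ north G fox ⇒ north two G north fox ⇒ north two two G north north fox ⇒ north two two fox sees G north north fox ⇒ north two two fox sees two G north north north fox ⇒ north two two fox sees two fox sees G north north north fox ⇒ north two two fox sees two fox sees two G north north north north fox ⇒ north two two fox sees two fox sees two two G north north north north north fox ⇒ north two two fox sees two fox sees two two north north north north north north fox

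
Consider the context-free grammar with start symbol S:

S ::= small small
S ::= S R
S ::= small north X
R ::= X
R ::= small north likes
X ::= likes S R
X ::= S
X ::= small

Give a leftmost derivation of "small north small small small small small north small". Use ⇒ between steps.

S ⇒ S R ⇒ small north X R ⇒ small north S R ⇒ small north small small R ⇒ small north small small X ⇒ small north small small S ⇒ small north small small S R ⇒ small north small small small small R ⇒ small north small small small small X ⇒ small north small small small small S ⇒ small north small small small small small north X ⇒ small north small small small small small north small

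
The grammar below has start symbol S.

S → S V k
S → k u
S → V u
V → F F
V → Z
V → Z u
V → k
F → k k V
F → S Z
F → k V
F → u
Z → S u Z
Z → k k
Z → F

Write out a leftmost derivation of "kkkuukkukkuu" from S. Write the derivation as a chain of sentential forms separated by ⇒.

S⇒Vu⇒Zuu⇒SuZuu⇒SVkuZuu⇒VuVkuZuu⇒FFuVkuZuu⇒kVFuVkuZuu⇒kZFuVkuZuu⇒kkkFuVkuZuu⇒kkkuuVkuZuu⇒kkkuukkuZuu⇒kkkuukkukkuu

S ⇒ Vu   [S → V u]
Vu ⇒ Zuu   [V → Z u]
Zuu ⇒ SuZuu   [Z → S u Z]
SuZuu ⇒ SVkuZuu   [S → S V k]
SVkuZuu ⇒ VuVkuZuu   [S → V u]
VuVkuZuu ⇒ FFuVkuZuu   [V → F F]
FFuVkuZuu ⇒ kVFuVkuZuu   [F → k V]
kVFuVkuZuu ⇒ kZFuVkuZuu   [V → Z]
kZFuVkuZuu ⇒ kkkFuVkuZuu   [Z → k k]
kkkFuVkuZuu ⇒ kkkuuVkuZuu   [F → u]
kkkuuVkuZuu ⇒ kkkuukkuZuu   [V → k]
kkkuukkuZuu ⇒ kkkuukkukkuu   [Z → k k]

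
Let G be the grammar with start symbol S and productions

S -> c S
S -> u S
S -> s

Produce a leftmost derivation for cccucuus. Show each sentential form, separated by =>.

S=>cS=>ccS=>cccS=>cccuS=>cccucS=>cccucuS=>cccucuuS=>cccucuus

S => cS   [S -> c S]
cS => ccS   [S -> c S]
ccS => cccS   [S -> c S]
cccS => cccuS   [S -> u S]
cccuS => cccucS   [S -> c S]
cccucS => cccucuS   [S -> u S]
cccucuS => cccucuuS   [S -> u S]
cccucuuS => cccucuus   [S -> s]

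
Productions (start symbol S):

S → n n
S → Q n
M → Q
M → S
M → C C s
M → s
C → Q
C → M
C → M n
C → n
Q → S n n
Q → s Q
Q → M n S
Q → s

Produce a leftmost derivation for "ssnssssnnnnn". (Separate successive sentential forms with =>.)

S => Qn => sQn => sMnSn => ssnSn => ssnQnn => ssnsQnn => ssnssQnn => ssnsssQnn => ssnsssMnSnn => ssnssssnSnn => ssnssssnnnnn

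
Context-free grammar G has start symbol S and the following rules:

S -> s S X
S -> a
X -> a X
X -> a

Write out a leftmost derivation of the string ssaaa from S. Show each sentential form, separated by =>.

S => sSX => ssSXX => ssaXX => ssaaX => ssaaa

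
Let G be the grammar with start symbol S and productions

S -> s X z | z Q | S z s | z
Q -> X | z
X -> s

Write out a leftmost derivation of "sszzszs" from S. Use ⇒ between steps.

S ⇒ Szs ⇒ Szszs ⇒ sXzzszs ⇒ sszzszs

S ⇒ Szs   [S -> S z s]
Szs ⇒ Szszs   [S -> S z s]
Szszs ⇒ sXzzszs   [S -> s X z]
sXzzszs ⇒ sszzszs   [X -> s]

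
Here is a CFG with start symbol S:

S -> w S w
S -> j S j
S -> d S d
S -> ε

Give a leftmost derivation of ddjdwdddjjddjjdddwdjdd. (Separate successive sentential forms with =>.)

S => dSd   [S -> d S d]
dSd => ddSdd   [S -> d S d]
ddSdd => ddjSjdd   [S -> j S j]
ddjSjdd => ddjdSdjdd   [S -> d S d]
ddjdSdjdd => ddjdwSwdjdd   [S -> w S w]
ddjdwSwdjdd => ddjdwdSdwdjdd   [S -> d S d]
ddjdwdSdwdjdd => ddjdwddSddwdjdd   [S -> d S d]
ddjdwddSddwdjdd => ddjdwdddSdddwdjdd   [S -> d S d]
ddjdwdddSdddwdjdd => ddjdwdddjSjdddwdjdd   [S -> j S j]
ddjdwdddjSjdddwdjdd => ddjdwdddjjSjjdddwdjdd   [S -> j S j]
ddjdwdddjjSjjdddwdjdd => ddjdwdddjjdSdjjdddwdjdd   [S -> d S d]
ddjdwdddjjdSdjjdddwdjdd => ddjdwdddjjddjjdddwdjdd   [S -> ε]

S => dSd => ddSdd => ddjSjdd => ddjdSdjdd => ddjdwSwdjdd => ddjdwdSdwdjdd => ddjdwddSddwdjdd => ddjdwdddSdddwdjdd => ddjdwdddjSjdddwdjdd => ddjdwdddjjSjjdddwdjdd => ddjdwdddjjdSdjjdddwdjdd => ddjdwdddjjddjjdddwdjdd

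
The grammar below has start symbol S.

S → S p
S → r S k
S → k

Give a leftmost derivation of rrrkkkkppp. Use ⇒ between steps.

S ⇒ Sp   [S → S p]
Sp ⇒ Spp   [S → S p]
Spp ⇒ Sppp   [S → S p]
Sppp ⇒ rSkppp   [S → r S k]
rSkppp ⇒ rrSkkppp   [S → r S k]
rrSkkppp ⇒ rrrSkkkppp   [S → r S k]
rrrSkkkppp ⇒ rrrkkkkppp   [S → k]

S ⇒ Sp ⇒ Spp ⇒ Sppp ⇒ rSkppp ⇒ rrSkkppp ⇒ rrrSkkkppp ⇒ rrrkkkkppp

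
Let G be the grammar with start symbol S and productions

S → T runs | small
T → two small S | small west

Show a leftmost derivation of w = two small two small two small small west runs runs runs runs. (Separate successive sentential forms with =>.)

S => T runs => two small S runs => two small T runs runs => two small two small S runs runs => two small two small T runs runs runs => two small two small two small S runs runs runs => two small two small two small T runs runs runs runs => two small two small two small small west runs runs runs runs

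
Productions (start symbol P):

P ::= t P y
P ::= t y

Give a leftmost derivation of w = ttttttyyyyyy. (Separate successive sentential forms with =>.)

P => tPy => ttPyy => tttPyyy => ttttPyyyy => tttttPyyyyy => ttttttyyyyyy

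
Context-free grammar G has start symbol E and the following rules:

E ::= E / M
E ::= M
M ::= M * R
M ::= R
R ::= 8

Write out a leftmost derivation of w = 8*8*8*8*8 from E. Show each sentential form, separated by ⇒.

E ⇒ M ⇒ M*R ⇒ M*R*R ⇒ M*R*R*R ⇒ M*R*R*R*R ⇒ R*R*R*R*R ⇒ 8*R*R*R*R ⇒ 8*8*R*R*R ⇒ 8*8*8*R*R ⇒ 8*8*8*8*R ⇒ 8*8*8*8*8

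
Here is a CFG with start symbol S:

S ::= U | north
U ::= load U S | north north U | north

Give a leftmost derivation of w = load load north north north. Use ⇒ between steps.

S ⇒ U   [S ::= U]
U ⇒ load U S   [U ::= load U S]
load U S ⇒ load load U S S   [U ::= load U S]
load load U S S ⇒ load load north S S   [U ::= north]
load load north S S ⇒ load load north north S   [S ::= north]
load load north north S ⇒ load load north north north   [S ::= north]

S ⇒ U ⇒ load U S ⇒ load load U S S ⇒ load load north S S ⇒ load load north north S ⇒ load load north north north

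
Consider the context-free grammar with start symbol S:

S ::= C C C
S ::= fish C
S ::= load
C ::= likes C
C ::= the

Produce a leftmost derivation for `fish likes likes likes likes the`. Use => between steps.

S => fish C => fish likes C => fish likes likes C => fish likes likes likes C => fish likes likes likes likes C => fish likes likes likes likes the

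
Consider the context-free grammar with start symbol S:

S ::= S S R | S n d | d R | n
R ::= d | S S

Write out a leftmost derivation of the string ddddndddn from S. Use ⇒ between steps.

S ⇒ dR ⇒ dSS ⇒ dSSRS ⇒ ddRSRS ⇒ ddSSSRS ⇒ dddRSSRS ⇒ ddddSSRS ⇒ ddddnSRS ⇒ ddddndRRS ⇒ ddddnddRS ⇒ ddddndddS ⇒ ddddndddn

S ⇒ dR   [S ::= d R]
dR ⇒ dSS   [R ::= S S]
dSS ⇒ dSSRS   [S ::= S S R]
dSSRS ⇒ ddRSRS   [S ::= d R]
ddRSRS ⇒ ddSSSRS   [R ::= S S]
ddSSSRS ⇒ dddRSSRS   [S ::= d R]
dddRSSRS ⇒ ddddSSRS   [R ::= d]
ddddSSRS ⇒ ddddnSRS   [S ::= n]
ddddnSRS ⇒ ddddndRRS   [S ::= d R]
ddddndRRS ⇒ ddddnddRS   [R ::= d]
ddddnddRS ⇒ ddddndddS   [R ::= d]
ddddndddS ⇒ ddddndddn   [S ::= n]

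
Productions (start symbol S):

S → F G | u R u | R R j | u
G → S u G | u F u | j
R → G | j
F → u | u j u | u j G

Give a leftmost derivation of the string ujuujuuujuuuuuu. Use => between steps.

S => FG   [S → F G]
FG => ujuG   [F → u j u]
ujuG => ujuSuG   [G → S u G]
ujuSuG => ujuFGuG   [S → F G]
ujuFGuG => ujuujGGuG   [F → u j G]
ujuujGGuG => ujuujuFuGuG   [G → u F u]
ujuujuFuGuG => ujuujuuuGuG   [F → u]
ujuujuuuGuG => ujuujuuujuG   [G → j]
ujuujuuujuG => ujuujuuujuSuG   [G → S u G]
ujuujuuujuSuG => ujuujuuujuuuG   [S → u]
ujuujuuujuuuG => ujuujuuujuuuuFu   [G → u F u]
ujuujuuujuuuuFu => ujuujuuujuuuuuu   [F → u]

S=>FG=>ujuG=>ujuSuG=>ujuFGuG=>ujuujGGuG=>ujuujuFuGuG=>ujuujuuuGuG=>ujuujuuujuG=>ujuujuuujuSuG=>ujuujuuujuuuG=>ujuujuuujuuuuFu=>ujuujuuujuuuuuu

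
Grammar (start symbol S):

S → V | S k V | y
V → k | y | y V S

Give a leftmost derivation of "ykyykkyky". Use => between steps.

S => V => yVS => ykS => ykSkV => ykVkV => ykyVSkV => ykyyVSSkV => ykyykSSkV => ykyykVSkV => ykyykkSkV => ykyykkykV => ykyykkyky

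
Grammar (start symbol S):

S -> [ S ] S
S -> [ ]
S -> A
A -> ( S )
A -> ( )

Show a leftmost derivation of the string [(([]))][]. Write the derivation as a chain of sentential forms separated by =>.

S => [S]S   [S -> [ S ] S]
[S]S => [A]S   [S -> A]
[A]S => [(S)]S   [A -> ( S )]
[(S)]S => [(A)]S   [S -> A]
[(A)]S => [((S))]S   [A -> ( S )]
[((S))]S => [(([]))]S   [S -> [ ]]
[(([]))]S => [(([]))][]   [S -> [ ]]

S => [S]S => [A]S => [(S)]S => [(A)]S => [((S))]S => [(([]))]S => [(([]))][]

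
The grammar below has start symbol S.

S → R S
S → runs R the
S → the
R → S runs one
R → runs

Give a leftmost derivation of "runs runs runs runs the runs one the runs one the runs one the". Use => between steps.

S => runs R the => runs S runs one the => runs runs R the runs one the => runs runs S runs one the runs one the => runs runs R S runs one the runs one the => runs runs runs S runs one the runs one the => runs runs runs R S runs one the runs one the => runs runs runs S runs one S runs one the runs one the => runs runs runs R S runs one S runs one the runs one the => runs runs runs runs S runs one S runs one the runs one the => runs runs runs runs the runs one S runs one the runs one the => runs runs runs runs the runs one the runs one the runs one the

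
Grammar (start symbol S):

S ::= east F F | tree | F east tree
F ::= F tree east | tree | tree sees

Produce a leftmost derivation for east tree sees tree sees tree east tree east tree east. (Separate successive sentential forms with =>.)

S => east F F => east tree sees F => east tree sees F tree east => east tree sees F tree east tree east => east tree sees F tree east tree east tree east => east tree sees tree sees tree east tree east tree east

S => east F F   [S ::= east F F]
east F F => east tree sees F   [F ::= tree sees]
east tree sees F => east tree sees F tree east   [F ::= F tree east]
east tree sees F tree east => east tree sees F tree east tree east   [F ::= F tree east]
east tree sees F tree east tree east => east tree sees F tree east tree east tree east   [F ::= F tree east]
east tree sees F tree east tree east tree east => east tree sees tree sees tree east tree east tree east   [F ::= tree sees]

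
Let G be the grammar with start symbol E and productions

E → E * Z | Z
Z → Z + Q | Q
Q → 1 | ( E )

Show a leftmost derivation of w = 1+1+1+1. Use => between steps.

E => Z => Z+Q => Z+Q+Q => Z+Q+Q+Q => Q+Q+Q+Q => 1+Q+Q+Q => 1+1+Q+Q => 1+1+1+Q => 1+1+1+1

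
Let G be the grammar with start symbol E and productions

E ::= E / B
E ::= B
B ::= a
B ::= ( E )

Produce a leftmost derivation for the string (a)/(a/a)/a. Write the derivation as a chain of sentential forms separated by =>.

E => E/B   [E ::= E / B]
E/B => E/B/B   [E ::= E / B]
E/B/B => B/B/B   [E ::= B]
B/B/B => (E)/B/B   [B ::= ( E )]
(E)/B/B => (B)/B/B   [E ::= B]
(B)/B/B => (a)/B/B   [B ::= a]
(a)/B/B => (a)/(E)/B   [B ::= ( E )]
(a)/(E)/B => (a)/(E/B)/B   [E ::= E / B]
(a)/(E/B)/B => (a)/(B/B)/B   [E ::= B]
(a)/(B/B)/B => (a)/(a/B)/B   [B ::= a]
(a)/(a/B)/B => (a)/(a/a)/B   [B ::= a]
(a)/(a/a)/B => (a)/(a/a)/a   [B ::= a]

E=>E/B=>E/B/B=>B/B/B=>(E)/B/B=>(B)/B/B=>(a)/B/B=>(a)/(E)/B=>(a)/(E/B)/B=>(a)/(B/B)/B=>(a)/(a/B)/B=>(a)/(a/a)/B=>(a)/(a/a)/a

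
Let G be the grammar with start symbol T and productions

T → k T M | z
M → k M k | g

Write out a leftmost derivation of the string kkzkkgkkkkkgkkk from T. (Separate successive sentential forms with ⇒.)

T ⇒ kTM ⇒ kkTMM ⇒ kkzMM ⇒ kkzkMkM ⇒ kkzkkMkkM ⇒ kkzkkgkkM ⇒ kkzkkgkkkMk ⇒ kkzkkgkkkkMkk ⇒ kkzkkgkkkkkMkkk ⇒ kkzkkgkkkkkgkkk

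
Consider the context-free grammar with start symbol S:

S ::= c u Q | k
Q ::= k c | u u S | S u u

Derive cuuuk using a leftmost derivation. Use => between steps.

S=>cuQ=>cuuuS=>cuuuk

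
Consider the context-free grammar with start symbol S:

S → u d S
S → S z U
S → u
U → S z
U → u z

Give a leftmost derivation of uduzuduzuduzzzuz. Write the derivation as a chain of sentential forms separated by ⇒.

S ⇒ SzU ⇒ SzUzU ⇒ udSzUzU ⇒ uduzUzU ⇒ uduzSzzU ⇒ uduzSzUzzU ⇒ uduzudSzUzzU ⇒ uduzuduzUzzU ⇒ uduzuduzSzzzU ⇒ uduzuduzudSzzzU ⇒ uduzuduzuduzzzU ⇒ uduzuduzuduzzzuz

S ⇒ SzU   [S → S z U]
SzU ⇒ SzUzU   [S → S z U]
SzUzU ⇒ udSzUzU   [S → u d S]
udSzUzU ⇒ uduzUzU   [S → u]
uduzUzU ⇒ uduzSzzU   [U → S z]
uduzSzzU ⇒ uduzSzUzzU   [S → S z U]
uduzSzUzzU ⇒ uduzudSzUzzU   [S → u d S]
uduzudSzUzzU ⇒ uduzuduzUzzU   [S → u]
uduzuduzUzzU ⇒ uduzuduzSzzzU   [U → S z]
uduzuduzSzzzU ⇒ uduzuduzudSzzzU   [S → u d S]
uduzuduzudSzzzU ⇒ uduzuduzuduzzzU   [S → u]
uduzuduzuduzzzU ⇒ uduzuduzuduzzzuz   [U → u z]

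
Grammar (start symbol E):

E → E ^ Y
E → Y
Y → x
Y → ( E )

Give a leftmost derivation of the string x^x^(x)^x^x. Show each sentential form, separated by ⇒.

E ⇒ E^Y ⇒ E^Y^Y ⇒ E^Y^Y^Y ⇒ E^Y^Y^Y^Y ⇒ Y^Y^Y^Y^Y ⇒ x^Y^Y^Y^Y ⇒ x^x^Y^Y^Y ⇒ x^x^(E)^Y^Y ⇒ x^x^(Y)^Y^Y ⇒ x^x^(x)^Y^Y ⇒ x^x^(x)^x^Y ⇒ x^x^(x)^x^x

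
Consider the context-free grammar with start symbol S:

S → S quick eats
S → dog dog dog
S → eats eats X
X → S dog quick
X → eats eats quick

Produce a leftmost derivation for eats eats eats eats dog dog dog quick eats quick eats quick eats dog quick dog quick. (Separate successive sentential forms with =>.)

S => eats eats X => eats eats S dog quick => eats eats eats eats X dog quick => eats eats eats eats S dog quick dog quick => eats eats eats eats S quick eats dog quick dog quick => eats eats eats eats S quick eats quick eats dog quick dog quick => eats eats eats eats S quick eats quick eats quick eats dog quick dog quick => eats eats eats eats dog dog dog quick eats quick eats quick eats dog quick dog quick

S => eats eats X   [S → eats eats X]
eats eats X => eats eats S dog quick   [X → S dog quick]
eats eats S dog quick => eats eats eats eats X dog quick   [S → eats eats X]
eats eats eats eats X dog quick => eats eats eats eats S dog quick dog quick   [X → S dog quick]
eats eats eats eats S dog quick dog quick => eats eats eats eats S quick eats dog quick dog quick   [S → S quick eats]
eats eats eats eats S quick eats dog quick dog quick => eats eats eats eats S quick eats quick eats dog quick dog quick   [S → S quick eats]
eats eats eats eats S quick eats quick eats dog quick dog quick => eats eats eats eats S quick eats quick eats quick eats dog quick dog quick   [S → S quick eats]
eats eats eats eats S quick eats quick eats quick eats dog quick dog quick => eats eats eats eats dog dog dog quick eats quick eats quick eats dog quick dog quick   [S → dog dog dog]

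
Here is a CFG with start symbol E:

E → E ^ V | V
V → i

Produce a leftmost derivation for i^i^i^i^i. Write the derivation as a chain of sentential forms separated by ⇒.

E ⇒ E^V ⇒ E^V^V ⇒ E^V^V^V ⇒ E^V^V^V^V ⇒ V^V^V^V^V ⇒ i^V^V^V^V ⇒ i^i^V^V^V ⇒ i^i^i^V^V ⇒ i^i^i^i^V ⇒ i^i^i^i^i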